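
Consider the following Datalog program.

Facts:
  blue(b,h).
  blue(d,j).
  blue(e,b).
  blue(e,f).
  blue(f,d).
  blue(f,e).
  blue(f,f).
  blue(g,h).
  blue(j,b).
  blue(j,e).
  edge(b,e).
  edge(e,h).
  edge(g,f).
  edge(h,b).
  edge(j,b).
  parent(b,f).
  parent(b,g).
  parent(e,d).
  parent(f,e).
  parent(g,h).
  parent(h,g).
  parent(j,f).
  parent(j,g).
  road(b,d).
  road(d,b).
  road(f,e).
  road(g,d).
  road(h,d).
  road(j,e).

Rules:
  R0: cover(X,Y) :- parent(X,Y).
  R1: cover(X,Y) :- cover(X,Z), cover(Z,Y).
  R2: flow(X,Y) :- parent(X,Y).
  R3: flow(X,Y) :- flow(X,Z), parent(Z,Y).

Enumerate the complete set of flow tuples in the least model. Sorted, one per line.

flow(b,d)
flow(b,e)
flow(b,f)
flow(b,g)
flow(b,h)
flow(e,d)
flow(f,d)
flow(f,e)
flow(g,g)
flow(g,h)
flow(h,g)
flow(h,h)
flow(j,d)
flow(j,e)
flow(j,f)
flow(j,g)
flow(j,h)

round 1: derive flow(b,f) via R2 from parent(b,f)
round 1: derive flow(b,g) via R2 from parent(b,g)
round 1: derive flow(e,d) via R2 from parent(e,d)
round 1: derive flow(f,e) via R2 from parent(f,e)
round 1: derive flow(g,h) via R2 from parent(g,h)
round 1: derive flow(h,g) via R2 from parent(h,g)
round 1: derive flow(j,f) via R2 from parent(j,f)
round 1: derive flow(j,g) via R2 from parent(j,g)
round 2: derive flow(b,e) via R3 from flow(b,f), parent(f,e)
round 2: derive flow(b,h) via R3 from flow(b,g), parent(g,h)
round 2: derive flow(f,d) via R3 from flow(f,e), parent(e,d)
round 2: derive flow(g,g) via R3 from flow(g,h), parent(h,g)
round 2: derive flow(h,h) via R3 from flow(h,g), parent(g,h)
round 2: derive flow(j,e) via R3 from flow(j,f), parent(f,e)
round 2: derive flow(j,h) via R3 from flow(j,g), parent(g,h)
round 3: derive flow(b,d) via R3 from flow(b,e), parent(e,d)
round 3: derive flow(j,d) via R3 from flow(j,e), parent(e,d)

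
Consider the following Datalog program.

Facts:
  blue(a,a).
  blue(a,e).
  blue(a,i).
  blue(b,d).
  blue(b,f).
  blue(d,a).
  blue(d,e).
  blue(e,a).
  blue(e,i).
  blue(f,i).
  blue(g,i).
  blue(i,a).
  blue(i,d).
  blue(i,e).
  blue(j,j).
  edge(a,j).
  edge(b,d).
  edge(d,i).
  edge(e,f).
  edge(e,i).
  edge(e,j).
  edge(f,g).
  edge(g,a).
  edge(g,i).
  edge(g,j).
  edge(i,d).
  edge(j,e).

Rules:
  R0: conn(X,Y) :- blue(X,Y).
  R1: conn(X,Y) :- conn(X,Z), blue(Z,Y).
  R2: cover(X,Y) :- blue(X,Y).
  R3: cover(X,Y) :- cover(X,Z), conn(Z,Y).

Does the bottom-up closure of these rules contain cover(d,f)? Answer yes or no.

round 1: derive conn(a,a) via R0 from blue(a,a)
round 1: derive conn(a,e) via R0 from blue(a,e)
round 1: derive conn(a,i) via R0 from blue(a,i)
round 1: derive conn(b,d) via R0 from blue(b,d)
round 1: derive conn(b,f) via R0 from blue(b,f)
round 1: derive conn(d,a) via R0 from blue(d,a)
round 1: derive conn(d,e) via R0 from blue(d,e)
round 1: derive conn(e,a) via R0 from blue(e,a)
round 1: derive conn(e,i) via R0 from blue(e,i)
round 1: derive conn(f,i) via R0 from blue(f,i)
round 1: derive conn(g,i) via R0 from blue(g,i)
round 1: derive conn(i,a) via R0 from blue(i,a)
round 1: derive conn(i,d) via R0 from blue(i,d)
round 1: derive conn(i,e) via R0 from blue(i,e)
round 1: derive conn(j,j) via R0 from blue(j,j)
round 1: derive cover(a,a) via R2 from blue(a,a)
round 1: derive cover(a,e) via R2 from blue(a,e)
round 1: derive cover(a,i) via R2 from blue(a,i)
round 1: derive cover(b,d) via R2 from blue(b,d)
round 1: derive cover(b,f) via R2 from blue(b,f)
round 1: derive cover(d,a) via R2 from blue(d,a)
round 1: derive cover(d,e) via R2 from blue(d,e)
round 1: derive cover(e,a) via R2 from blue(e,a)
round 1: derive cover(e,i) via R2 from blue(e,i)
round 1: derive cover(f,i) via R2 from blue(f,i)
round 1: derive cover(g,i) via R2 from blue(g,i)
round 1: derive cover(i,a) via R2 from blue(i,a)
round 1: derive cover(i,d) via R2 from blue(i,d)
round 1: derive cover(i,e) via R2 from blue(i,e)
round 1: derive cover(j,j) via R2 from blue(j,j)
round 2: derive conn(a,d) via R1 from conn(a,i), blue(i,d)
round 2: derive conn(b,a) via R1 from conn(b,d), blue(d,a)
round 2: derive conn(b,e) via R1 from conn(b,d), blue(d,e)
round 2: derive conn(b,i) via R1 from conn(b,f), blue(f,i)
round 2: derive conn(d,i) via R1 from conn(d,a), blue(a,i)
round 2: derive conn(e,d) via R1 from conn(e,i), blue(i,d)
round 2: derive conn(e,e) via R1 from conn(e,a), blue(a,e)
round 2: derive conn(f,a) via R1 from conn(f,i), blue(i,a)
round 2: derive conn(f,d) via R1 from conn(f,i), blue(i,d)
round 2: derive conn(f,e) via R1 from conn(f,i), blue(i,e)
round 2: derive conn(g,a) via R1 from conn(g,i), blue(i,a)
round 2: derive conn(g,d) via R1 from conn(g,i), blue(i,d)
round 2: derive conn(g,e) via R1 from conn(g,i), blue(i,e)
round 2: derive conn(i,i) via R1 from conn(i,a), blue(a,i)
round 2: derive cover(a,d) via R3 from cover(a,i), conn(i,d)
round 2: derive cover(b,a) via R3 from cover(b,d), conn(d,a)
round 2: derive cover(b,e) via R3 from cover(b,d), conn(d,e)
round 2: derive cover(b,i) via R3 from cover(b,f), conn(f,i)
round 2: derive cover(d,i) via R3 from cover(d,a), conn(a,i)
round 2: derive cover(e,d) via R3 from cover(e,i), conn(i,d)
round 2: derive cover(e,e) via R3 from cover(e,a), conn(a,e)
round 2: derive cover(f,a) via R3 from cover(f,i), conn(i,a)
round 2: derive cover(f,d) via R3 from cover(f,i), conn(i,d)
round 2: derive cover(f,e) via R3 from cover(f,i), conn(i,e)
round 2: derive cover(g,a) via R3 from cover(g,i), conn(i,a)
round 2: derive cover(g,d) via R3 from cover(g,i), conn(i,d)
round 2: derive cover(g,e) via R3 from cover(g,i), conn(i,e)
round 2: derive cover(i,i) via R3 from cover(i,a), conn(a,i)
round 3: derive conn(d,d) via R1 from conn(d,i), blue(i,d)
round 3: derive cover(d,d) via R3 from cover(d,a), conn(a,d)

no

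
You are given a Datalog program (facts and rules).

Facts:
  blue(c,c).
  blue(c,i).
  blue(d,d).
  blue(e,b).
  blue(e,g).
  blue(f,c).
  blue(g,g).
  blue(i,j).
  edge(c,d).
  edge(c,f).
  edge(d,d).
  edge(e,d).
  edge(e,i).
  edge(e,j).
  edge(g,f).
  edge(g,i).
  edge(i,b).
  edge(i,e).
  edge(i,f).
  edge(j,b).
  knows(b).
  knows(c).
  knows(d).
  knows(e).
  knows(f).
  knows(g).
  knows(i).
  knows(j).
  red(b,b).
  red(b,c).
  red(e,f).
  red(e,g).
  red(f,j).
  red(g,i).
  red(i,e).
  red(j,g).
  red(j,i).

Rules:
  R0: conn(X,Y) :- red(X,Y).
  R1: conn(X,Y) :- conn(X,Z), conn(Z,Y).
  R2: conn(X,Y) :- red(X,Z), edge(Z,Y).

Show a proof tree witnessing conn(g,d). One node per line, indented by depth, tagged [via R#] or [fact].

round 1: derive conn(b,b) via R0 from red(b,b)
round 1: derive conn(b,c) via R0 from red(b,c)
round 1: derive conn(e,f) via R0 from red(e,f)
round 1: derive conn(e,g) via R0 from red(e,g)
round 1: derive conn(f,j) via R0 from red(f,j)
round 1: derive conn(g,i) via R0 from red(g,i)
round 1: derive conn(i,e) via R0 from red(i,e)
round 1: derive conn(j,g) via R0 from red(j,g)
round 1: derive conn(j,i) via R0 from red(j,i)
round 1: derive conn(b,d) via R2 from red(b,c), edge(c,d)
round 1: derive conn(b,f) via R2 from red(b,c), edge(c,f)
round 1: derive conn(e,i) via R2 from red(e,g), edge(g,i)
round 1: derive conn(f,b) via R2 from red(f,j), edge(j,b)
round 1: derive conn(g,b) via R2 from red(g,i), edge(i,b)
round 1: derive conn(g,e) via R2 from red(g,i), edge(i,e)
round 1: derive conn(g,f) via R2 from red(g,i), edge(i,f)
round 1: derive conn(i,d) via R2 from red(i,e), edge(e,d)
round 1: derive conn(i,i) via R2 from red(i,e), edge(e,i)
round 1: derive conn(i,j) via R2 from red(i,e), edge(e,j)
round 1: derive conn(j,b) via R2 from red(j,i), edge(i,b)
round 1: derive conn(j,e) via R2 from red(j,i), edge(i,e)
round 1: derive conn(j,f) via R2 from red(j,g), edge(g,f)
round 2: derive conn(b,j) via R1 from conn(b,f), conn(f,j)
round 2: derive conn(e,b) via R1 from conn(e,f), conn(f,b)
round 2: derive conn(e,d) via R1 from conn(e,i), conn(i,d)
round 2: derive conn(e,e) via R1 from conn(e,g), conn(g,e)
round 2: derive conn(e,j) via R1 from conn(e,f), conn(f,j)
round 2: derive conn(f,c) via R1 from conn(f,b), conn(b,c)
round 2: derive conn(f,d) via R1 from conn(f,b), conn(b,d)
round 2: derive conn(f,e) via R1 from conn(f,j), conn(j,e)
round 2: derive conn(f,f) via R1 from conn(f,b), conn(b,f)
round 2: derive conn(f,g) via R1 from conn(f,j), conn(j,g)
round 2: derive conn(f,i) via R1 from conn(f,j), conn(j,i)
round 2: derive conn(g,c) via R1 from conn(g,b), conn(b,c)
round 2: derive conn(g,d) via R1 from conn(g,b), conn(b,d)
round 2: derive conn(g,g) via R1 from conn(g,e), conn(e,g)
round 2: derive conn(g,j) via R1 from conn(g,f), conn(f,j)
round 2: derive conn(i,b) via R1 from conn(i,j), conn(j,b)
round 2: derive conn(i,f) via R1 from conn(i,e), conn(e,f)
round 2: derive conn(i,g) via R1 from conn(i,e), conn(e,g)
round 2: derive conn(j,c) via R1 from conn(j,b), conn(b,c)
round 2: derive conn(j,d) via R1 from conn(j,b), conn(b,d)
round 2: derive conn(j,j) via R1 from conn(j,f), conn(f,j)
round 3: derive conn(b,e) via R1 from conn(b,f), conn(f,e)
round 3: derive conn(b,g) via R1 from conn(b,f), conn(f,g)
round 3: derive conn(b,i) via R1 from conn(b,f), conn(f,i)
round 3: derive conn(e,c) via R1 from conn(e,b), conn(b,c)
round 3: derive conn(i,c) via R1 from conn(i,b), conn(b,c)

conn(g,d)  [via R1]
  conn(g,b)  [via R2]
    red(g,i)  [fact]
    edge(i,b)  [fact]
  conn(b,d)  [via R2]
    red(b,c)  [fact]
    edge(c,d)  [fact]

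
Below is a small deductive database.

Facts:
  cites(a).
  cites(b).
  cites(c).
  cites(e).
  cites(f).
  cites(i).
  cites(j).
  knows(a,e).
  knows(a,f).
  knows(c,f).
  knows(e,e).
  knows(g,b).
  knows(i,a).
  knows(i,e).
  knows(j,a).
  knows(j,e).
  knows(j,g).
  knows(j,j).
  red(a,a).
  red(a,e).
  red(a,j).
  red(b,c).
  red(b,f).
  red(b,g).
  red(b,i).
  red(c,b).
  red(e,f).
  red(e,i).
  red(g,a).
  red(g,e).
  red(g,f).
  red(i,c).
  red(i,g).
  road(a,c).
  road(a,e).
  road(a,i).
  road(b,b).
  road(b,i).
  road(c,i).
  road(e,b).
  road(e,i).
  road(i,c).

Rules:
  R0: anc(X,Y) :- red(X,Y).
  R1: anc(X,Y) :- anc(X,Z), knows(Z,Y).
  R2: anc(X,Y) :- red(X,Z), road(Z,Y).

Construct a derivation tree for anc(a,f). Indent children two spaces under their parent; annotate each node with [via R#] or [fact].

anc(a,f)  [via R1]
  anc(a,a)  [via R0]
    red(a,a)  [fact]
  knows(a,f)  [fact]

round 1: derive anc(a,a) via R0 from red(a,a)
round 1: derive anc(a,e) via R0 from red(a,e)
round 1: derive anc(a,j) via R0 from red(a,j)
round 1: derive anc(b,c) via R0 from red(b,c)
round 1: derive anc(b,f) via R0 from red(b,f)
round 1: derive anc(b,g) via R0 from red(b,g)
round 1: derive anc(b,i) via R0 from red(b,i)
round 1: derive anc(c,b) via R0 from red(c,b)
round 1: derive anc(e,f) via R0 from red(e,f)
round 1: derive anc(e,i) via R0 from red(e,i)
round 1: derive anc(g,a) via R0 from red(g,a)
round 1: derive anc(g,e) via R0 from red(g,e)
round 1: derive anc(g,f) via R0 from red(g,f)
round 1: derive anc(i,c) via R0 from red(i,c)
round 1: derive anc(i,g) via R0 from red(i,g)
round 1: derive anc(a,b) via R2 from red(a,e), road(e,b)
round 1: derive anc(a,c) via R2 from red(a,a), road(a,c)
round 1: derive anc(a,i) via R2 from red(a,a), road(a,i)
round 1: derive anc(c,i) via R2 from red(c,b), road(b,i)
round 1: derive anc(e,c) via R2 from red(e,i), road(i,c)
round 1: derive anc(g,b) via R2 from red(g,e), road(e,b)
round 1: derive anc(g,c) via R2 from red(g,a), road(a,c)
round 1: derive anc(g,i) via R2 from red(g,a), road(a,i)
round 1: derive anc(i,i) via R2 from red(i,c), road(c,i)
round 2: derive anc(a,f) via R1 from anc(a,a), knows(a,f)
round 2: derive anc(a,g) via R1 from anc(a,j), knows(j,g)
round 2: derive anc(b,a) via R1 from anc(b,i), knows(i,a)
round 2: derive anc(b,b) via R1 from anc(b,g), knows(g,b)
round 2: derive anc(b,e) via R1 from anc(b,i), knows(i,e)
round 2: derive anc(c,a) via R1 from anc(c,i), knows(i,a)
round 2: derive anc(c,e) via R1 from anc(c,i), knows(i,e)
round 2: derive anc(e,a) via R1 from anc(e,i), knows(i,a)
round 2: derive anc(e,e) via R1 from anc(e,i), knows(i,e)
round 2: derive anc(i,a) via R1 from anc(i,i), knows(i,a)
round 2: derive anc(i,b) via R1 from anc(i,g), knows(g,b)
round 2: derive anc(i,e) via R1 from anc(i,i), knows(i,e)
round 2: derive anc(i,f) via R1 from anc(i,c), knows(c,f)
round 3: derive anc(c,f) via R1 from anc(c,a), knows(a,f)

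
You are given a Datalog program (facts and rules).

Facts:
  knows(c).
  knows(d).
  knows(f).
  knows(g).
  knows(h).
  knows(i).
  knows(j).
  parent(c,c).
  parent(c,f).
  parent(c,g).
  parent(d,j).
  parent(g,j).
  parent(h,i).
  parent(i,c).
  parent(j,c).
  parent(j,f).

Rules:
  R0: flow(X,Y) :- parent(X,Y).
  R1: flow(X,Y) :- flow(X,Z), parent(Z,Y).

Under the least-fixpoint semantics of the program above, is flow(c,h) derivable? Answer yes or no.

round 1: derive flow(c,c) via R0 from parent(c,c)
round 1: derive flow(c,f) via R0 from parent(c,f)
round 1: derive flow(c,g) via R0 from parent(c,g)
round 1: derive flow(d,j) via R0 from parent(d,j)
round 1: derive flow(g,j) via R0 from parent(g,j)
round 1: derive flow(h,i) via R0 from parent(h,i)
round 1: derive flow(i,c) via R0 from parent(i,c)
round 1: derive flow(j,c) via R0 from parent(j,c)
round 1: derive flow(j,f) via R0 from parent(j,f)
round 2: derive flow(c,j) via R1 from flow(c,g), parent(g,j)
round 2: derive flow(d,c) via R1 from flow(d,j), parent(j,c)
round 2: derive flow(d,f) via R1 from flow(d,j), parent(j,f)
round 2: derive flow(g,c) via R1 from flow(g,j), parent(j,c)
round 2: derive flow(g,f) via R1 from flow(g,j), parent(j,f)
round 2: derive flow(h,c) via R1 from flow(h,i), parent(i,c)
round 2: derive flow(i,f) via R1 from flow(i,c), parent(c,f)
round 2: derive flow(i,g) via R1 from flow(i,c), parent(c,g)
round 2: derive flow(j,g) via R1 from flow(j,c), parent(c,g)
round 3: derive flow(d,g) via R1 from flow(d,c), parent(c,g)
round 3: derive flow(g,g) via R1 from flow(g,c), parent(c,g)
round 3: derive flow(h,f) via R1 from flow(h,c), parent(c,f)
round 3: derive flow(h,g) via R1 from flow(h,c), parent(c,g)
round 3: derive flow(i,j) via R1 from flow(i,g), parent(g,j)
round 3: derive flow(j,j) via R1 from flow(j,g), parent(g,j)
round 4: derive flow(h,j) via R1 from flow(h,g), parent(g,j)

no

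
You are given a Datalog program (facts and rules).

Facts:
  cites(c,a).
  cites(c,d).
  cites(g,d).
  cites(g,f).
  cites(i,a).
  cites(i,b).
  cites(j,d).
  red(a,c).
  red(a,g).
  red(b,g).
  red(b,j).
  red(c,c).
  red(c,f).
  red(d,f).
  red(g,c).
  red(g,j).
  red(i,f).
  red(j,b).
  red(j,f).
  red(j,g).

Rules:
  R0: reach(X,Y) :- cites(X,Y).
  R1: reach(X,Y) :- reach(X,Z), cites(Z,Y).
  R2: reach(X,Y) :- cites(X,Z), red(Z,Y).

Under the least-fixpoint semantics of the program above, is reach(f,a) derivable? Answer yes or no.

no

round 1: derive reach(c,a) via R0 from cites(c,a)
round 1: derive reach(c,d) via R0 from cites(c,d)
round 1: derive reach(g,d) via R0 from cites(g,d)
round 1: derive reach(g,f) via R0 from cites(g,f)
round 1: derive reach(i,a) via R0 from cites(i,a)
round 1: derive reach(i,b) via R0 from cites(i,b)
round 1: derive reach(j,d) via R0 from cites(j,d)
round 1: derive reach(c,c) via R2 from cites(c,a), red(a,c)
round 1: derive reach(c,f) via R2 from cites(c,d), red(d,f)
round 1: derive reach(c,g) via R2 from cites(c,a), red(a,g)
round 1: derive reach(i,c) via R2 from cites(i,a), red(a,c)
round 1: derive reach(i,g) via R2 from cites(i,a), red(a,g)
round 1: derive reach(i,j) via R2 from cites(i,b), red(b,j)
round 1: derive reach(j,f) via R2 from cites(j,d), red(d,f)
round 2: derive reach(i,d) via R1 from reach(i,c), cites(c,d)
round 2: derive reach(i,f) via R1 from reach(i,g), cites(g,f)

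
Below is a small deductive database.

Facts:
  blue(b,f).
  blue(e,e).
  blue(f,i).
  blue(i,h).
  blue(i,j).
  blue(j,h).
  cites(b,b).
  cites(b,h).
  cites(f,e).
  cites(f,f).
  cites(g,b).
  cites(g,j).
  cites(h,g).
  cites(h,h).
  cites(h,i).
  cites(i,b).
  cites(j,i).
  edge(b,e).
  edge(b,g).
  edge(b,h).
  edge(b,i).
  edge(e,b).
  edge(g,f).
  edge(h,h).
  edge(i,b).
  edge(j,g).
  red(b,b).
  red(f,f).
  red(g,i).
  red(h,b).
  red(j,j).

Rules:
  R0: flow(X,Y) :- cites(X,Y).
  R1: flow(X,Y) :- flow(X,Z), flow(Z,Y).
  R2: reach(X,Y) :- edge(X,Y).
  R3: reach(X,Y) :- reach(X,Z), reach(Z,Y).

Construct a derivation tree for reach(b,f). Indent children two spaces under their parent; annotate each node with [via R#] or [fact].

round 1: derive reach(b,e) via R2 from edge(b,e)
round 1: derive reach(b,g) via R2 from edge(b,g)
round 1: derive reach(b,h) via R2 from edge(b,h)
round 1: derive reach(b,i) via R2 from edge(b,i)
round 1: derive reach(e,b) via R2 from edge(e,b)
round 1: derive reach(g,f) via R2 from edge(g,f)
round 1: derive reach(h,h) via R2 from edge(h,h)
round 1: derive reach(i,b) via R2 from edge(i,b)
round 1: derive reach(j,g) via R2 from edge(j,g)
round 2: derive reach(b,b) via R3 from reach(b,e), reach(e,b)
round 2: derive reach(b,f) via R3 from reach(b,g), reach(g,f)
round 2: derive reach(e,e) via R3 from reach(e,b), reach(b,e)
round 2: derive reach(e,g) via R3 from reach(e,b), reach(b,g)
round 2: derive reach(e,h) via R3 from reach(e,b), reach(b,h)
round 2: derive reach(e,i) via R3 from reach(e,b), reach(b,i)
round 2: derive reach(i,e) via R3 from reach(i,b), reach(b,e)
round 2: derive reach(i,g) via R3 from reach(i,b), reach(b,g)
round 2: derive reach(i,h) via R3 from reach(i,b), reach(b,h)
round 2: derive reach(i,i) via R3 from reach(i,b), reach(b,i)
round 2: derive reach(j,f) via R3 from reach(j,g), reach(g,f)
round 3: derive reach(e,f) via R3 from reach(e,b), reach(b,f)
round 3: derive reach(i,f) via R3 from reach(i,b), reach(b,f)

reach(b,f)  [via R3]
  reach(b,g)  [via R2]
    edge(b,g)  [fact]
  reach(g,f)  [via R2]
    edge(g,f)  [fact]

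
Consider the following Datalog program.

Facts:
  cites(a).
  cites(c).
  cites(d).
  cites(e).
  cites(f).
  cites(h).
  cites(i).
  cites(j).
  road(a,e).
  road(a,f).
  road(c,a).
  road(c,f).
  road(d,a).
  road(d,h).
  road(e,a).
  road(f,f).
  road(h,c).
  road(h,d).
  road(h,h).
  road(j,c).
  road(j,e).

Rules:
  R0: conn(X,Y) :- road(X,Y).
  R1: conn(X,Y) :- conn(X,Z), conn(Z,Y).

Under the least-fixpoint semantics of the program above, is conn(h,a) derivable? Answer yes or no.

round 1: derive conn(a,e) via R0 from road(a,e)
round 1: derive conn(a,f) via R0 from road(a,f)
round 1: derive conn(c,a) via R0 from road(c,a)
round 1: derive conn(c,f) via R0 from road(c,f)
round 1: derive conn(d,a) via R0 from road(d,a)
round 1: derive conn(d,h) via R0 from road(d,h)
round 1: derive conn(e,a) via R0 from road(e,a)
round 1: derive conn(f,f) via R0 from road(f,f)
round 1: derive conn(h,c) via R0 from road(h,c)
round 1: derive conn(h,d) via R0 from road(h,d)
round 1: derive conn(h,h) via R0 from road(h,h)
round 1: derive conn(j,c) via R0 from road(j,c)
round 1: derive conn(j,e) via R0 from road(j,e)
round 2: derive conn(a,a) via R1 from conn(a,e), conn(e,a)
round 2: derive conn(c,e) via R1 from conn(c,a), conn(a,e)
round 2: derive conn(d,c) via R1 from conn(d,h), conn(h,c)
round 2: derive conn(d,d) via R1 from conn(d,h), conn(h,d)
round 2: derive conn(d,e) via R1 from conn(d,a), conn(a,e)
round 2: derive conn(d,f) via R1 from conn(d,a), conn(a,f)
round 2: derive conn(e,e) via R1 from conn(e,a), conn(a,e)
round 2: derive conn(e,f) via R1 from conn(e,a), conn(a,f)
round 2: derive conn(h,a) via R1 from conn(h,c), conn(c,a)
round 2: derive conn(h,f) via R1 from conn(h,c), conn(c,f)
round 2: derive conn(j,a) via R1 from conn(j,c), conn(c,a)
round 2: derive conn(j,f) via R1 from conn(j,c), conn(c,f)
round 3: derive conn(h,e) via R1 from conn(h,a), conn(a,e)

yes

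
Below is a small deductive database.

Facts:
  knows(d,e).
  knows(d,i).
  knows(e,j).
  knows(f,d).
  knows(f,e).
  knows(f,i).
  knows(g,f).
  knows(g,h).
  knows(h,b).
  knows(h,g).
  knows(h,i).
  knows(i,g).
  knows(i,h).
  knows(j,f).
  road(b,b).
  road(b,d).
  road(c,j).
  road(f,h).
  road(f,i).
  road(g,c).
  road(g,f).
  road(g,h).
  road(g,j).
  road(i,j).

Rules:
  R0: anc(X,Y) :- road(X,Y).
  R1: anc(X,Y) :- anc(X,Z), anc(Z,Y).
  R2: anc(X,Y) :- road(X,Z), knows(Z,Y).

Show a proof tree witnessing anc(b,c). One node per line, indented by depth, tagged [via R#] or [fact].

anc(b,c)  [via R1]
  anc(b,f)  [via R1]
    anc(b,i)  [via R2]
      road(b,d)  [fact]
      knows(d,i)  [fact]
    anc(i,f)  [via R2]
      road(i,j)  [fact]
      knows(j,f)  [fact]
  anc(f,c)  [via R1]
    anc(f,g)  [via R2]
      road(f,h)  [fact]
      knows(h,g)  [fact]
    anc(g,c)  [via R0]
      road(g,c)  [fact]

round 1: derive anc(b,b) via R0 from road(b,b)
round 1: derive anc(b,d) via R0 from road(b,d)
round 1: derive anc(c,j) via R0 from road(c,j)
round 1: derive anc(f,h) via R0 from road(f,h)
round 1: derive anc(f,i) via R0 from road(f,i)
round 1: derive anc(g,c) via R0 from road(g,c)
round 1: derive anc(g,f) via R0 from road(g,f)
round 1: derive anc(g,h) via R0 from road(g,h)
round 1: derive anc(g,j) via R0 from road(g,j)
round 1: derive anc(i,j) via R0 from road(i,j)
round 1: derive anc(b,e) via R2 from road(b,d), knows(d,e)
round 1: derive anc(b,i) via R2 from road(b,d), knows(d,i)
round 1: derive anc(c,f) via R2 from road(c,j), knows(j,f)
round 1: derive anc(f,b) via R2 from road(f,h), knows(h,b)
round 1: derive anc(f,g) via R2 from road(f,h), knows(h,g)
round 1: derive anc(g,b) via R2 from road(g,h), knows(h,b)
round 1: derive anc(g,d) via R2 from road(g,f), knows(f,d)
round 1: derive anc(g,e) via R2 from road(g,f), knows(f,e)
round 1: derive anc(g,g) via R2 from road(g,h), knows(h,g)
round 1: derive anc(g,i) via R2 from road(g,f), knows(f,i)
round 1: derive anc(i,f) via R2 from road(i,j), knows(j,f)
round 2: derive anc(b,f) via R1 from anc(b,i), anc(i,f)
round 2: derive anc(b,j) via R1 from anc(b,i), anc(i,j)
round 2: derive anc(c,b) via R1 from anc(c,f), anc(f,b)
round 2: derive anc(c,g) via R1 from anc(c,f), anc(f,g)
round 2: derive anc(c,h) via R1 from anc(c,f), anc(f,h)
round 2: derive anc(c,i) via R1 from anc(c,f), anc(f,i)
round 2: derive anc(f,c) via R1 from anc(f,g), anc(g,c)
round 2: derive anc(f,d) via R1 from anc(f,b), anc(b,d)
round 2: derive anc(f,e) via R1 from anc(f,b), anc(b,e)
round 2: derive anc(f,f) via R1 from anc(f,g), anc(g,f)
round 2: derive anc(f,j) via R1 from anc(f,g), anc(g,j)
round 2: derive anc(i,b) via R1 from anc(i,f), anc(f,b)
round 2: derive anc(i,g) via R1 from anc(i,f), anc(f,g)
round 2: derive anc(i,h) via R1 from anc(i,f), anc(f,h)
round 2: derive anc(i,i) via R1 from anc(i,f), anc(f,i)
round 3: derive anc(b,c) via R1 from anc(b,f), anc(f,c)
round 3: derive anc(b,g) via R1 from anc(b,f), anc(f,g)
round 3: derive anc(b,h) via R1 from anc(b,f), anc(f,h)
round 3: derive anc(c,c) via R1 from anc(c,f), anc(f,c)
round 3: derive anc(c,d) via R1 from anc(c,b), anc(b,d)
round 3: derive anc(c,e) via R1 from anc(c,b), anc(b,e)
round 3: derive anc(i,c) via R1 from anc(i,f), anc(f,c)
round 3: derive anc(i,d) via R1 from anc(i,b), anc(b,d)
round 3: derive anc(i,e) via R1 from anc(i,b), anc(b,e)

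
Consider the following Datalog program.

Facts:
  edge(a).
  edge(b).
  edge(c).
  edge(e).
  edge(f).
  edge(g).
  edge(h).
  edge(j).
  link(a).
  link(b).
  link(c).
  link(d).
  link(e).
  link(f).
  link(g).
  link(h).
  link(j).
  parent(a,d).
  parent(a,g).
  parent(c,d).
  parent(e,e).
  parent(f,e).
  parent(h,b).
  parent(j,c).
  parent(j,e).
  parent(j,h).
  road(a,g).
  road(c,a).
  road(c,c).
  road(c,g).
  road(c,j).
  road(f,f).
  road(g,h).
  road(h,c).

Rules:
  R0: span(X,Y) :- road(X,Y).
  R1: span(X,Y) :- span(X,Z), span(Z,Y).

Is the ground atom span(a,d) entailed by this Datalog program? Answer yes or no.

round 1: derive span(a,g) via R0 from road(a,g)
round 1: derive span(c,a) via R0 from road(c,a)
round 1: derive span(c,c) via R0 from road(c,c)
round 1: derive span(c,g) via R0 from road(c,g)
round 1: derive span(c,j) via R0 from road(c,j)
round 1: derive span(f,f) via R0 from road(f,f)
round 1: derive span(g,h) via R0 from road(g,h)
round 1: derive span(h,c) via R0 from road(h,c)
round 2: derive span(a,h) via R1 from span(a,g), span(g,h)
round 2: derive span(c,h) via R1 from span(c,g), span(g,h)
round 2: derive span(g,c) via R1 from span(g,h), span(h,c)
round 2: derive span(h,a) via R1 from span(h,c), span(c,a)
round 2: derive span(h,g) via R1 from span(h,c), span(c,g)
round 2: derive span(h,j) via R1 from span(h,c), span(c,j)
round 3: derive span(a,a) via R1 from span(a,h), span(h,a)
round 3: derive span(a,c) via R1 from span(a,g), span(g,c)
round 3: derive span(a,j) via R1 from span(a,h), span(h,j)
round 3: derive span(g,a) via R1 from span(g,c), span(c,a)
round 3: derive span(g,g) via R1 from span(g,c), span(c,g)
round 3: derive span(g,j) via R1 from span(g,c), span(c,j)
round 3: derive span(h,h) via R1 from span(h,a), span(a,h)

no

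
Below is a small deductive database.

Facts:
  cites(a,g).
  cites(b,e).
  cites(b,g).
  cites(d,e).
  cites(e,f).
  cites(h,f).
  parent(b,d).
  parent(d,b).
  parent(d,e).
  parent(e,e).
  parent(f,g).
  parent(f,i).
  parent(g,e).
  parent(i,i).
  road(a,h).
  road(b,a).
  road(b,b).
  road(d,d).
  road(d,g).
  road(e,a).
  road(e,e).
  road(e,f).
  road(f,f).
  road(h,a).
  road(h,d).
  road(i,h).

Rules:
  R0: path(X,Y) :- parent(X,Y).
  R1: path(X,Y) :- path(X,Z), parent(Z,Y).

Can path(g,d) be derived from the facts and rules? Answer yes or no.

round 1: derive path(b,d) via R0 from parent(b,d)
round 1: derive path(d,b) via R0 from parent(d,b)
round 1: derive path(d,e) via R0 from parent(d,e)
round 1: derive path(e,e) via R0 from parent(e,e)
round 1: derive path(f,g) via R0 from parent(f,g)
round 1: derive path(f,i) via R0 from parent(f,i)
round 1: derive path(g,e) via R0 from parent(g,e)
round 1: derive path(i,i) via R0 from parent(i,i)
round 2: derive path(b,b) via R1 from path(b,d), parent(d,b)
round 2: derive path(b,e) via R1 from path(b,d), parent(d,e)
round 2: derive path(d,d) via R1 from path(d,b), parent(b,d)
round 2: derive path(f,e) via R1 from path(f,g), parent(g,e)

no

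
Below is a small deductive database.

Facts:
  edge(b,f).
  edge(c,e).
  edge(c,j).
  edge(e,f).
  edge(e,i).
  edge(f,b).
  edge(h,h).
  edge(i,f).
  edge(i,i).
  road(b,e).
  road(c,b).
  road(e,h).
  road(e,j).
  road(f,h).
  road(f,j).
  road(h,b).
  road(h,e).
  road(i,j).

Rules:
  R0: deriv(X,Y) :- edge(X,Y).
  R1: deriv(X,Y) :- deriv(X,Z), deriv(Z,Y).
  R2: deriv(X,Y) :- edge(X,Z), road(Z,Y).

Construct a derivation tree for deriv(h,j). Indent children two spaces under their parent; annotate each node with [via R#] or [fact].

deriv(h,j)  [via R1]
  deriv(h,b)  [via R2]
    edge(h,h)  [fact]
    road(h,b)  [fact]
  deriv(b,j)  [via R2]
    edge(b,f)  [fact]
    road(f,j)  [fact]

round 1: derive deriv(b,f) via R0 from edge(b,f)
round 1: derive deriv(c,e) via R0 from edge(c,e)
round 1: derive deriv(c,j) via R0 from edge(c,j)
round 1: derive deriv(e,f) via R0 from edge(e,f)
round 1: derive deriv(e,i) via R0 from edge(e,i)
round 1: derive deriv(f,b) via R0 from edge(f,b)
round 1: derive deriv(h,h) via R0 from edge(h,h)
round 1: derive deriv(i,f) via R0 from edge(i,f)
round 1: derive deriv(i,i) via R0 from edge(i,i)
round 1: derive deriv(b,h) via R2 from edge(b,f), road(f,h)
round 1: derive deriv(b,j) via R2 from edge(b,f), road(f,j)
round 1: derive deriv(c,h) via R2 from edge(c,e), road(e,h)
round 1: derive deriv(e,h) via R2 from edge(e,f), road(f,h)
round 1: derive deriv(e,j) via R2 from edge(e,f), road(f,j)
round 1: derive deriv(f,e) via R2 from edge(f,b), road(b,e)
round 1: derive deriv(h,b) via R2 from edge(h,h), road(h,b)
round 1: derive deriv(h,e) via R2 from edge(h,h), road(h,e)
round 1: derive deriv(i,h) via R2 from edge(i,f), road(f,h)
round 1: derive deriv(i,j) via R2 from edge(i,f), road(f,j)
round 2: derive deriv(b,b) via R1 from deriv(b,f), deriv(f,b)
round 2: derive deriv(b,e) via R1 from deriv(b,f), deriv(f,e)
round 2: derive deriv(c,b) via R1 from deriv(c,h), deriv(h,b)
round 2: derive deriv(c,f) via R1 from deriv(c,e), deriv(e,f)
round 2: derive deriv(c,i) via R1 from deriv(c,e), deriv(e,i)
round 2: derive deriv(e,b) via R1 from deriv(e,f), deriv(f,b)
round 2: derive deriv(e,e) via R1 from deriv(e,f), deriv(f,e)
round 2: derive deriv(f,f) via R1 from deriv(f,b), deriv(b,f)
round 2: derive deriv(f,h) via R1 from deriv(f,b), deriv(b,h)
round 2: derive deriv(f,i) via R1 from deriv(f,e), deriv(e,i)
round 2: derive deriv(f,j) via R1 from deriv(f,b), deriv(b,j)
round 2: derive deriv(h,f) via R1 from deriv(h,b), deriv(b,f)
round 2: derive deriv(h,i) via R1 from deriv(h,e), deriv(e,i)
round 2: derive deriv(h,j) via R1 from deriv(h,b), deriv(b,j)
round 2: derive deriv(i,b) via R1 from deriv(i,f), deriv(f,b)
round 2: derive deriv(i,e) via R1 from deriv(i,f), deriv(f,e)
round 3: derive deriv(b,i) via R1 from deriv(b,e), deriv(e,i)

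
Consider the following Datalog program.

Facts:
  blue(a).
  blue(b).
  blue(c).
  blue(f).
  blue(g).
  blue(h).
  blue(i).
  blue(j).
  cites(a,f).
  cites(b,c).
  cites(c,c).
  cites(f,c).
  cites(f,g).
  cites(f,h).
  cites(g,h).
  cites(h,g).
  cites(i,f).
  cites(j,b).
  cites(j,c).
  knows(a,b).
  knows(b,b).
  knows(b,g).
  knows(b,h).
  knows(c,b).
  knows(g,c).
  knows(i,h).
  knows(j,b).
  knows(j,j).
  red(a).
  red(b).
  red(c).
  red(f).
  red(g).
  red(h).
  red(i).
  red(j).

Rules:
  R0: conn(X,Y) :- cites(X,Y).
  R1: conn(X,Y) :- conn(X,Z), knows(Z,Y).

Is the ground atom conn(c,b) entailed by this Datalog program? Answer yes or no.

yes

round 1: derive conn(a,f) via R0 from cites(a,f)
round 1: derive conn(b,c) via R0 from cites(b,c)
round 1: derive conn(c,c) via R0 from cites(c,c)
round 1: derive conn(f,c) via R0 from cites(f,c)
round 1: derive conn(f,g) via R0 from cites(f,g)
round 1: derive conn(f,h) via R0 from cites(f,h)
round 1: derive conn(g,h) via R0 from cites(g,h)
round 1: derive conn(h,g) via R0 from cites(h,g)
round 1: derive conn(i,f) via R0 from cites(i,f)
round 1: derive conn(j,b) via R0 from cites(j,b)
round 1: derive conn(j,c) via R0 from cites(j,c)
round 2: derive conn(b,b) via R1 from conn(b,c), knows(c,b)
round 2: derive conn(c,b) via R1 from conn(c,c), knows(c,b)
round 2: derive conn(f,b) via R1 from conn(f,c), knows(c,b)
round 2: derive conn(h,c) via R1 from conn(h,g), knows(g,c)
round 2: derive conn(j,g) via R1 from conn(j,b), knows(b,g)
round 2: derive conn(j,h) via R1 from conn(j,b), knows(b,h)
round 3: derive conn(b,g) via R1 from conn(b,b), knows(b,g)
round 3: derive conn(b,h) via R1 from conn(b,b), knows(b,h)
round 3: derive conn(c,g) via R1 from conn(c,b), knows(b,g)
round 3: derive conn(c,h) via R1 from conn(c,b), knows(b,h)
round 3: derive conn(h,b) via R1 from conn(h,c), knows(c,b)
round 4: derive conn(h,h) via R1 from conn(h,b), knows(b,h)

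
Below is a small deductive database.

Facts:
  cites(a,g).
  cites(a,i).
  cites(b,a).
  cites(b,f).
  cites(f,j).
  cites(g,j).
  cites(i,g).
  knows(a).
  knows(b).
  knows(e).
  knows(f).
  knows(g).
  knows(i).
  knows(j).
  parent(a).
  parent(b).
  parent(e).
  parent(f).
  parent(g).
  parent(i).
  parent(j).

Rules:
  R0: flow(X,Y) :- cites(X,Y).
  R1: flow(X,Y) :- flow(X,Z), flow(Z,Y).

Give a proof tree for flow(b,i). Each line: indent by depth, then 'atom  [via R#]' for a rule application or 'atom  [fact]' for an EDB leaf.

flow(b,i)  [via R1]
  flow(b,a)  [via R0]
    cites(b,a)  [fact]
  flow(a,i)  [via R0]
    cites(a,i)  [fact]

round 1: derive flow(a,g) via R0 from cites(a,g)
round 1: derive flow(a,i) via R0 from cites(a,i)
round 1: derive flow(b,a) via R0 from cites(b,a)
round 1: derive flow(b,f) via R0 from cites(b,f)
round 1: derive flow(f,j) via R0 from cites(f,j)
round 1: derive flow(g,j) via R0 from cites(g,j)
round 1: derive flow(i,g) via R0 from cites(i,g)
round 2: derive flow(a,j) via R1 from flow(a,g), flow(g,j)
round 2: derive flow(b,g) via R1 from flow(b,a), flow(a,g)
round 2: derive flow(b,i) via R1 from flow(b,a), flow(a,i)
round 2: derive flow(b,j) via R1 from flow(b,f), flow(f,j)
round 2: derive flow(i,j) via R1 from flow(i,g), flow(g,j)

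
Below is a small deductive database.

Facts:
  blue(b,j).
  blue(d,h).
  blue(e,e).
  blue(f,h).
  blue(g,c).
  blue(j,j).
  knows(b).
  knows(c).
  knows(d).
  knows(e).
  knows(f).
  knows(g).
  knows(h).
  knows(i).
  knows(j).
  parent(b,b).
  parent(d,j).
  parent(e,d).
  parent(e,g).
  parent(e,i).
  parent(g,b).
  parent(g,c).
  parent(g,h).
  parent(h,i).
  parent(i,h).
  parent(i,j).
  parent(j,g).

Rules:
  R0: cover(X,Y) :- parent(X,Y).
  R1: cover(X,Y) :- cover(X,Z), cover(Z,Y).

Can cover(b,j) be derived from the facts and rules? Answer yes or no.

no

round 1: derive cover(b,b) via R0 from parent(b,b)
round 1: derive cover(d,j) via R0 from parent(d,j)
round 1: derive cover(e,d) via R0 from parent(e,d)
round 1: derive cover(e,g) via R0 from parent(e,g)
round 1: derive cover(e,i) via R0 from parent(e,i)
round 1: derive cover(g,b) via R0 from parent(g,b)
round 1: derive cover(g,c) via R0 from parent(g,c)
round 1: derive cover(g,h) via R0 from parent(g,h)
round 1: derive cover(h,i) via R0 from parent(h,i)
round 1: derive cover(i,h) via R0 from parent(i,h)
round 1: derive cover(i,j) via R0 from parent(i,j)
round 1: derive cover(j,g) via R0 from parent(j,g)
round 2: derive cover(d,g) via R1 from cover(d,j), cover(j,g)
round 2: derive cover(e,b) via R1 from cover(e,g), cover(g,b)
round 2: derive cover(e,c) via R1 from cover(e,g), cover(g,c)
round 2: derive cover(e,h) via R1 from cover(e,g), cover(g,h)
round 2: derive cover(e,j) via R1 from cover(e,d), cover(d,j)
round 2: derive cover(g,i) via R1 from cover(g,h), cover(h,i)
round 2: derive cover(h,h) via R1 from cover(h,i), cover(i,h)
round 2: derive cover(h,j) via R1 from cover(h,i), cover(i,j)
round 2: derive cover(i,g) via R1 from cover(i,j), cover(j,g)
round 2: derive cover(i,i) via R1 from cover(i,h), cover(h,i)
round 2: derive cover(j,b) via R1 from cover(j,g), cover(g,b)
round 2: derive cover(j,c) via R1 from cover(j,g), cover(g,c)
round 2: derive cover(j,h) via R1 from cover(j,g), cover(g,h)
round 3: derive cover(d,b) via R1 from cover(d,g), cover(g,b)
round 3: derive cover(d,c) via R1 from cover(d,g), cover(g,c)
round 3: derive cover(d,h) via R1 from cover(d,g), cover(g,h)
round 3: derive cover(d,i) via R1 from cover(d,g), cover(g,i)
round 3: derive cover(g,g) via R1 from cover(g,i), cover(i,g)
round 3: derive cover(g,j) via R1 from cover(g,h), cover(h,j)
round 3: derive cover(h,b) via R1 from cover(h,j), cover(j,b)
round 3: derive cover(h,c) via R1 from cover(h,j), cover(j,c)
round 3: derive cover(h,g) via R1 from cover(h,i), cover(i,g)
round 3: derive cover(i,b) via R1 from cover(i,g), cover(g,b)
round 3: derive cover(i,c) via R1 from cover(i,g), cover(g,c)
round 3: derive cover(j,i) via R1 from cover(j,g), cover(g,i)
round 3: derive cover(j,j) via R1 from cover(j,h), cover(h,j)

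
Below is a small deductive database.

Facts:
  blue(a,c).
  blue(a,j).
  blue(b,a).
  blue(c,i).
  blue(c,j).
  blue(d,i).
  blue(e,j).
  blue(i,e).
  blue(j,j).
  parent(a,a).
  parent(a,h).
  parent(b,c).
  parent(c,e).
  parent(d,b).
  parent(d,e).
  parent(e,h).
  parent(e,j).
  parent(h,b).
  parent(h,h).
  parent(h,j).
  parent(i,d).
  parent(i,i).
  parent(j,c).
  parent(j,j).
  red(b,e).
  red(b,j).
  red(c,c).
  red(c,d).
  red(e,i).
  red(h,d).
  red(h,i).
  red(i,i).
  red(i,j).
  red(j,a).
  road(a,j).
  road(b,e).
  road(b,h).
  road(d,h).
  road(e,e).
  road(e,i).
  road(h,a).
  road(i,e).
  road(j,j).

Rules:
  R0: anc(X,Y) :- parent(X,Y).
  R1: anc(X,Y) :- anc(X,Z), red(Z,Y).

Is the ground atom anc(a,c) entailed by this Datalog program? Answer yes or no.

round 1: derive anc(a,a) via R0 from parent(a,a)
round 1: derive anc(a,h) via R0 from parent(a,h)
round 1: derive anc(b,c) via R0 from parent(b,c)
round 1: derive anc(c,e) via R0 from parent(c,e)
round 1: derive anc(d,b) via R0 from parent(d,b)
round 1: derive anc(d,e) via R0 from parent(d,e)
round 1: derive anc(e,h) via R0 from parent(e,h)
round 1: derive anc(e,j) via R0 from parent(e,j)
round 1: derive anc(h,b) via R0 from parent(h,b)
round 1: derive anc(h,h) via R0 from parent(h,h)
round 1: derive anc(h,j) via R0 from parent(h,j)
round 1: derive anc(i,d) via R0 from parent(i,d)
round 1: derive anc(i,i) via R0 from parent(i,i)
round 1: derive anc(j,c) via R0 from parent(j,c)
round 1: derive anc(j,j) via R0 from parent(j,j)
round 2: derive anc(a,d) via R1 from anc(a,h), red(h,d)
round 2: derive anc(a,i) via R1 from anc(a,h), red(h,i)
round 2: derive anc(b,d) via R1 from anc(b,c), red(c,d)
round 2: derive anc(c,i) via R1 from anc(c,e), red(e,i)
round 2: derive anc(d,i) via R1 from anc(d,e), red(e,i)
round 2: derive anc(d,j) via R1 from anc(d,b), red(b,j)
round 2: derive anc(e,a) via R1 from anc(e,j), red(j,a)
round 2: derive anc(e,d) via R1 from anc(e,h), red(h,d)
round 2: derive anc(e,i) via R1 from anc(e,h), red(h,i)
round 2: derive anc(h,a) via R1 from anc(h,j), red(j,a)
round 2: derive anc(h,d) via R1 from anc(h,h), red(h,d)
round 2: derive anc(h,e) via R1 from anc(h,b), red(b,e)
round 2: derive anc(h,i) via R1 from anc(h,h), red(h,i)
round 2: derive anc(i,j) via R1 from anc(i,i), red(i,j)
round 2: derive anc(j,a) via R1 from anc(j,j), red(j,a)
round 2: derive anc(j,d) via R1 from anc(j,c), red(c,d)
round 3: derive anc(a,j) via R1 from anc(a,i), red(i,j)
round 3: derive anc(c,j) via R1 from anc(c,i), red(i,j)
round 3: derive anc(d,a) via R1 from anc(d,j), red(j,a)
round 3: derive anc(i,a) via R1 from anc(i,j), red(j,a)
round 4: derive anc(c,a) via R1 from anc(c,j), red(j,a)

no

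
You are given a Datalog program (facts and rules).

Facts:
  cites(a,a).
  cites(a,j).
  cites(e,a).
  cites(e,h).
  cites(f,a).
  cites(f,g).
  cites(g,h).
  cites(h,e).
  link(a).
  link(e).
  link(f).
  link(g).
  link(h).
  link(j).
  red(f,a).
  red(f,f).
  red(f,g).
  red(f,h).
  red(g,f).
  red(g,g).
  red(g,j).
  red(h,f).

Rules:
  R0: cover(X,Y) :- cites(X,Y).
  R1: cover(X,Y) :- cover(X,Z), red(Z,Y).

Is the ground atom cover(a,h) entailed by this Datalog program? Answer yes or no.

round 1: derive cover(a,a) via R0 from cites(a,a)
round 1: derive cover(a,j) via R0 from cites(a,j)
round 1: derive cover(e,a) via R0 from cites(e,a)
round 1: derive cover(e,h) via R0 from cites(e,h)
round 1: derive cover(f,a) via R0 from cites(f,a)
round 1: derive cover(f,g) via R0 from cites(f,g)
round 1: derive cover(g,h) via R0 from cites(g,h)
round 1: derive cover(h,e) via R0 from cites(h,e)
round 2: derive cover(e,f) via R1 from cover(e,h), red(h,f)
round 2: derive cover(f,f) via R1 from cover(f,g), red(g,f)
round 2: derive cover(f,j) via R1 from cover(f,g), red(g,j)
round 2: derive cover(g,f) via R1 from cover(g,h), red(h,f)
round 3: derive cover(e,g) via R1 from cover(e,f), red(f,g)
round 3: derive cover(f,h) via R1 from cover(f,f), red(f,h)
round 3: derive cover(g,a) via R1 from cover(g,f), red(f,a)
round 3: derive cover(g,g) via R1 from cover(g,f), red(f,g)
round 4: derive cover(e,j) via R1 from cover(e,g), red(g,j)
round 4: derive cover(g,j) via R1 from cover(g,g), red(g,j)

no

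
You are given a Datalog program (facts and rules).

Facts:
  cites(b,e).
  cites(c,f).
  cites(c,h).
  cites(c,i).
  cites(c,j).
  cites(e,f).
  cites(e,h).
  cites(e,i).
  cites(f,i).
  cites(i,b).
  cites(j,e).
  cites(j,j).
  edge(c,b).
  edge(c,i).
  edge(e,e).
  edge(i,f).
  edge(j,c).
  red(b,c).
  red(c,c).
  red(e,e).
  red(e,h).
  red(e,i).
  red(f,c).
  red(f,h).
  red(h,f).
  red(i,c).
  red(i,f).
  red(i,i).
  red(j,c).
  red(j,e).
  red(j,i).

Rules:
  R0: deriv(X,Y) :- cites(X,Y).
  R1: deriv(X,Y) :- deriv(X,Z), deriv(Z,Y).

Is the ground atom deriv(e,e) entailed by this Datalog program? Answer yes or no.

yes

round 1: derive deriv(b,e) via R0 from cites(b,e)
round 1: derive deriv(c,f) via R0 from cites(c,f)
round 1: derive deriv(c,h) via R0 from cites(c,h)
round 1: derive deriv(c,i) via R0 from cites(c,i)
round 1: derive deriv(c,j) via R0 from cites(c,j)
round 1: derive deriv(e,f) via R0 from cites(e,f)
round 1: derive deriv(e,h) via R0 from cites(e,h)
round 1: derive deriv(e,i) via R0 from cites(e,i)
round 1: derive deriv(f,i) via R0 from cites(f,i)
round 1: derive deriv(i,b) via R0 from cites(i,b)
round 1: derive deriv(j,e) via R0 from cites(j,e)
round 1: derive deriv(j,j) via R0 from cites(j,j)
round 2: derive deriv(b,f) via R1 from deriv(b,e), deriv(e,f)
round 2: derive deriv(b,h) via R1 from deriv(b,e), deriv(e,h)
round 2: derive deriv(b,i) via R1 from deriv(b,e), deriv(e,i)
round 2: derive deriv(c,b) via R1 from deriv(c,i), deriv(i,b)
round 2: derive deriv(c,e) via R1 from deriv(c,j), deriv(j,e)
round 2: derive deriv(e,b) via R1 from deriv(e,i), deriv(i,b)
round 2: derive deriv(f,b) via R1 from deriv(f,i), deriv(i,b)
round 2: derive deriv(i,e) via R1 from deriv(i,b), deriv(b,e)
round 2: derive deriv(j,f) via R1 from deriv(j,e), deriv(e,f)
round 2: derive deriv(j,h) via R1 from deriv(j,e), deriv(e,h)
round 2: derive deriv(j,i) via R1 from deriv(j,e), deriv(e,i)
round 3: derive deriv(b,b) via R1 from deriv(b,e), deriv(e,b)
round 3: derive deriv(e,e) via R1 from deriv(e,b), deriv(b,e)
round 3: derive deriv(f,e) via R1 from deriv(f,b), deriv(b,e)
round 3: derive deriv(f,f) via R1 from deriv(f,b), deriv(b,f)
round 3: derive deriv(f,h) via R1 from deriv(f,b), deriv(b,h)
round 3: derive deriv(i,f) via R1 from deriv(i,b), deriv(b,f)
round 3: derive deriv(i,h) via R1 from deriv(i,b), deriv(b,h)
round 3: derive deriv(i,i) via R1 from deriv(i,b), deriv(b,i)
round 3: derive deriv(j,b) via R1 from deriv(j,e), deriv(e,b)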